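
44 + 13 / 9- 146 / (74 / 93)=-45968 / 333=-138.04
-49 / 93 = -0.53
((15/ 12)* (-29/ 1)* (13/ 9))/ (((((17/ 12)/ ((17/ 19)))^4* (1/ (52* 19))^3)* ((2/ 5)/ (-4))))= 1526665420800/ 19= 80350811621.05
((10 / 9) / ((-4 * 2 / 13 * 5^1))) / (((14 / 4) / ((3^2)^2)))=-117 / 14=-8.36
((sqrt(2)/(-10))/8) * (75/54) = -5 * sqrt(2)/288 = -0.02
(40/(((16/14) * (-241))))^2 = 1225/58081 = 0.02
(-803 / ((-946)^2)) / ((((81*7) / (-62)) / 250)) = 282875 / 11532213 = 0.02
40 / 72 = 5 / 9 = 0.56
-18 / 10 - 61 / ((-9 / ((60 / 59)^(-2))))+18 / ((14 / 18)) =6326947 / 226800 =27.90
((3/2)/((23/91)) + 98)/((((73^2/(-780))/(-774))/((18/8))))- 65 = 3239216630/122567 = 26428.13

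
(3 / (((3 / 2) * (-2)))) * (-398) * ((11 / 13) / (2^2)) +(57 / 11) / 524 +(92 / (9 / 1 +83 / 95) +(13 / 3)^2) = 35518402831 / 316287972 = 112.30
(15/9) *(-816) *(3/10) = -408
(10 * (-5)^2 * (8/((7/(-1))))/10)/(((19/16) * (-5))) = 640/133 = 4.81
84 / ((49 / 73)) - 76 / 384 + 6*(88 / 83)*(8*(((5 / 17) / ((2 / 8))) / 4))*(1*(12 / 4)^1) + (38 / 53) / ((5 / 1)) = 42714205241 / 251270880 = 169.99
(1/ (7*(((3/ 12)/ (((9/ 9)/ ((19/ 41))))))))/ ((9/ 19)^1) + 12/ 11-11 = -5063/ 693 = -7.31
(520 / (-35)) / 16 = -13 / 14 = -0.93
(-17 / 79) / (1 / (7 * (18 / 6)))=-357 / 79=-4.52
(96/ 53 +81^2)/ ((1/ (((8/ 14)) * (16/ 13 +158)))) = 2880024120/ 4823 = 597143.71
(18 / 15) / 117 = 2 / 195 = 0.01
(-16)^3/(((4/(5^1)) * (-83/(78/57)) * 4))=33280/1577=21.10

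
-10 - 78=-88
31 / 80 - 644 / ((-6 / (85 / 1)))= 2189693 / 240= 9123.72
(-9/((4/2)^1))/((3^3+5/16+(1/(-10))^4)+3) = -7500/50521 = -0.15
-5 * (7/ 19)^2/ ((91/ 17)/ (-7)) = 4165/ 4693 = 0.89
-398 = -398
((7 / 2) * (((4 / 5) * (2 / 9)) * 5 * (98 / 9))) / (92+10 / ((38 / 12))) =6517 / 18306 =0.36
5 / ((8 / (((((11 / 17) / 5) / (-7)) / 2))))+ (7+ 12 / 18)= 43759 / 5712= 7.66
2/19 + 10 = 192/19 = 10.11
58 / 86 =29 / 43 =0.67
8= 8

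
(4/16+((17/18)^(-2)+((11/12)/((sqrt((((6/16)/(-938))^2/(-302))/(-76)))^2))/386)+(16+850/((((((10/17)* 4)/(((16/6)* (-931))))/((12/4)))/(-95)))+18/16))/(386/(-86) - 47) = -309089415993281203/26673900048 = -11587709.91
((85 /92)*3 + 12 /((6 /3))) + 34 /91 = 76565 /8372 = 9.15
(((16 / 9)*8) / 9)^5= 34359738368 / 3486784401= 9.85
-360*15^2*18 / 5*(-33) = 9622800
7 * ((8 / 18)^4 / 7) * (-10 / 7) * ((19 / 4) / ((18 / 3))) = -6080 / 137781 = -0.04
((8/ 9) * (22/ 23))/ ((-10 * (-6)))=44/ 3105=0.01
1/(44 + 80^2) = 1/6444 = 0.00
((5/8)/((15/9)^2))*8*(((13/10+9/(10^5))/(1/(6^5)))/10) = 1819.71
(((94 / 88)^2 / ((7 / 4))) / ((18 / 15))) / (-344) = -11045 / 6992832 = -0.00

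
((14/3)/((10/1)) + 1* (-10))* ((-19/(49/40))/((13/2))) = 3344/147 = 22.75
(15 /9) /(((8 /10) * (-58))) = -25 /696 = -0.04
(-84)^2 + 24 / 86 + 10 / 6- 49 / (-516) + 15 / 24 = 2428181 / 344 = 7058.67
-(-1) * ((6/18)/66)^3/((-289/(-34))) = 1/65980332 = 0.00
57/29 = 1.97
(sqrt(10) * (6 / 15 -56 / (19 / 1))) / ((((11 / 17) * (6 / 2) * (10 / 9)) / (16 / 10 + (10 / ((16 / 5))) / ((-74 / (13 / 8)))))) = -5.72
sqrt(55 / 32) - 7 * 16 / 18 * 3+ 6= -38 / 3+ sqrt(110) / 8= -11.36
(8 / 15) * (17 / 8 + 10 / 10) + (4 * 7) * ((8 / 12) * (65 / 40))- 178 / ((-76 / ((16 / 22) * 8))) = 9536 / 209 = 45.63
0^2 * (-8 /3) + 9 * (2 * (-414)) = -7452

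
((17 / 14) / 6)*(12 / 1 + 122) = 1139 / 42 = 27.12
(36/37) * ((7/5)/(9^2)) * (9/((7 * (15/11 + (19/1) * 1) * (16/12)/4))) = 33/10360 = 0.00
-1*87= -87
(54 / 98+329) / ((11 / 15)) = 22020 / 49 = 449.39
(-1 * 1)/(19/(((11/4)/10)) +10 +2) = -11/892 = -0.01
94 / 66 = 47 / 33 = 1.42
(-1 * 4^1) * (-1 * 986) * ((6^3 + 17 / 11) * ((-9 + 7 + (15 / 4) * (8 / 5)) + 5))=84941928 / 11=7721993.45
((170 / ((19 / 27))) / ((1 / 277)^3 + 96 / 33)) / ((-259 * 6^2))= -59617282065 / 6693798783014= -0.01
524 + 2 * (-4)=516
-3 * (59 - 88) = 87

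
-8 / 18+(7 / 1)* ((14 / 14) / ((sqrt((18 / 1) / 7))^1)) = -4 / 9+7* sqrt(14) / 6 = 3.92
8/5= 1.60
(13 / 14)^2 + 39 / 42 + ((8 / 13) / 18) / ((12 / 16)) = 126337 / 68796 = 1.84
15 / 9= 5 / 3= 1.67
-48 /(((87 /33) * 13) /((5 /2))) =-1320 /377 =-3.50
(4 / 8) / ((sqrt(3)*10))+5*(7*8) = 280.03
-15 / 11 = -1.36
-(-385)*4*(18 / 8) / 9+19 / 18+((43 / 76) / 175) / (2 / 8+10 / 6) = 531427097 / 1376550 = 386.06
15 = 15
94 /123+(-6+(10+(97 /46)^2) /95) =-5.08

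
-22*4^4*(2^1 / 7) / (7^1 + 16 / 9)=-101376 / 553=-183.32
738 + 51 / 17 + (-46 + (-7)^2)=744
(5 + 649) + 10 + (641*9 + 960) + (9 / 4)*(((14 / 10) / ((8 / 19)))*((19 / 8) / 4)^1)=37874903 / 5120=7397.44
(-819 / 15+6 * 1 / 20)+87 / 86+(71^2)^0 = -11242 / 215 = -52.29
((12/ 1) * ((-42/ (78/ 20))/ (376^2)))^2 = 11025/ 13194657424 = 0.00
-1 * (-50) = 50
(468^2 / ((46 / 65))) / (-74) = -3559140 / 851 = -4182.30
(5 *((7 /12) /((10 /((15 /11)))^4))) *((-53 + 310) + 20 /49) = 1702755 /6559168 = 0.26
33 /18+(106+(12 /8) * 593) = 2992 /3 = 997.33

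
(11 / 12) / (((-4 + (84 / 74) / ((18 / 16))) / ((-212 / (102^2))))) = 21571 / 3454128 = 0.01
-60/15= -4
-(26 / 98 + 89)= -4374 / 49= -89.27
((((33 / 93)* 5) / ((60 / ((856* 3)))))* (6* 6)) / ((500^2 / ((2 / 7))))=10593 / 3390625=0.00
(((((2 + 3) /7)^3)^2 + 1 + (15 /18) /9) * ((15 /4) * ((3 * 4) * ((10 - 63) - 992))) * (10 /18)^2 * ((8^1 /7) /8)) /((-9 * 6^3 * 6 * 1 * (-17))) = -1016920980625 /79363165470624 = -0.01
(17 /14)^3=4913 /2744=1.79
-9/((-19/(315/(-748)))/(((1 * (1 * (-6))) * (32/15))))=9072/3553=2.55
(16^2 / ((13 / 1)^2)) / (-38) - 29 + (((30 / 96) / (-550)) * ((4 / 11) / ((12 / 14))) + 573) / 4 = 42599189123 / 372989760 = 114.21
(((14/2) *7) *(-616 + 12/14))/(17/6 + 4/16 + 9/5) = -1808520/293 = -6172.42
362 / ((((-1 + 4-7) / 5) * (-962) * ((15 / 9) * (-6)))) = -181 / 3848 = -0.05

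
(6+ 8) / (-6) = -7 / 3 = -2.33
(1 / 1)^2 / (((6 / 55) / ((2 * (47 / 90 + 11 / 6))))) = 1166 / 27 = 43.19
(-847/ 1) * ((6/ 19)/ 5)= -5082/ 95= -53.49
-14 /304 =-7 /152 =-0.05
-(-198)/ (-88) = -9/ 4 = -2.25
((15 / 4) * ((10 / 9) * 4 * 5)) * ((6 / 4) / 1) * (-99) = -12375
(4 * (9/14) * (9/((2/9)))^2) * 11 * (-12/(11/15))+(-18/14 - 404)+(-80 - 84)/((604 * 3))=-2408713178/3171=-759606.80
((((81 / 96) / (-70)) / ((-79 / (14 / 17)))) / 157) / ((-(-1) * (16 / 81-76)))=-2187 / 207140022400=-0.00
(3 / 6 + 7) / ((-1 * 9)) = -5 / 6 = -0.83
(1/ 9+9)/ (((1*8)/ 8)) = 82/ 9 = 9.11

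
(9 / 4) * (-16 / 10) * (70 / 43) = -252 / 43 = -5.86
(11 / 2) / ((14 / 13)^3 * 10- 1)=24167 / 50486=0.48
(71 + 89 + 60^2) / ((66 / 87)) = 4956.36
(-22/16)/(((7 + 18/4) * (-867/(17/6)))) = 11/28152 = 0.00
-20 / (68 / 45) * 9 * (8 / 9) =-1800 / 17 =-105.88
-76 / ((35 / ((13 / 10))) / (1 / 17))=-494 / 2975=-0.17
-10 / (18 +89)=-10 / 107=-0.09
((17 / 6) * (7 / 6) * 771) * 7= 214081 / 12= 17840.08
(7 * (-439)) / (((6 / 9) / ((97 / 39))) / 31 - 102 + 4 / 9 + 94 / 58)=2411773371 / 78424795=30.75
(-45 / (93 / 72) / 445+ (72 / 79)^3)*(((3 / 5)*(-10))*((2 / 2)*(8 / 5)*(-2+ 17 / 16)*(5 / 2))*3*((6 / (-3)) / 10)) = -12464479908 / 1360294601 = -9.16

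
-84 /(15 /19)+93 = -67 /5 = -13.40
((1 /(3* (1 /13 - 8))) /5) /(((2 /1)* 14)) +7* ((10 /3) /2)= 168229 /14420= 11.67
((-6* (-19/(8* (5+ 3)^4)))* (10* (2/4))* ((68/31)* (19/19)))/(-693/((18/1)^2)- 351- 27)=-513/5110784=-0.00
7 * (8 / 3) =56 / 3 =18.67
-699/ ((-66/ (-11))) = -233/ 2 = -116.50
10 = 10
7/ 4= 1.75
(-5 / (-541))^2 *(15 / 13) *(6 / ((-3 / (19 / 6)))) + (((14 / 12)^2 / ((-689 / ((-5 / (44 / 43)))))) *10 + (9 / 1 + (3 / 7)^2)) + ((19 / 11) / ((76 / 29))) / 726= 9.28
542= 542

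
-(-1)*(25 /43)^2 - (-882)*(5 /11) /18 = 459880 /20339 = 22.61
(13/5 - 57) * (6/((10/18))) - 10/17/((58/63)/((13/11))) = -79755399/135575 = -588.28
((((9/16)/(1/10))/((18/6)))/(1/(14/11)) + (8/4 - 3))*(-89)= -123.39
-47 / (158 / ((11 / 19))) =-517 / 3002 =-0.17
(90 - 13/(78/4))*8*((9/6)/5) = 1072/5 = 214.40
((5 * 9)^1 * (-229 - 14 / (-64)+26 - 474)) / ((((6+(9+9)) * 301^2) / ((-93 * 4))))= 30211515 / 5798464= 5.21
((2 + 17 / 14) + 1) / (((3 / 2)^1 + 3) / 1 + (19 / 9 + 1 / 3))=531 / 875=0.61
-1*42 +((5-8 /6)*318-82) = 1042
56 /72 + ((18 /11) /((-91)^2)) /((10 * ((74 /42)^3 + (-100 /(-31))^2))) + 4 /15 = 12344730332758 /11819408573115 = 1.04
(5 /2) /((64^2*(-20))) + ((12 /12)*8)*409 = 107216895 /32768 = 3272.00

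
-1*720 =-720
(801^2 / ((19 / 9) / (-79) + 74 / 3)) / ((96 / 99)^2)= 496778180679 / 17939456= 27691.93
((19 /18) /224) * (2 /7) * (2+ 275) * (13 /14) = 68419 /197568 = 0.35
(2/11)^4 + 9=131785/14641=9.00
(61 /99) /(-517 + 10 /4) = -122 /101871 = -0.00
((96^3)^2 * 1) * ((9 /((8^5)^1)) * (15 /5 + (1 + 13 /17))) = 17414258688 /17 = 1024368158.12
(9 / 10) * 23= 207 / 10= 20.70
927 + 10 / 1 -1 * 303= 634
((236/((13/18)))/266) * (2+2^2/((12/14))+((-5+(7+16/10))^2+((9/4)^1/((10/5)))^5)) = 9321381267/354099200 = 26.32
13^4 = 28561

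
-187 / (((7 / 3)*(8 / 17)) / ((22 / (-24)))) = 34969 / 224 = 156.11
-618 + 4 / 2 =-616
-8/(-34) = 4/17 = 0.24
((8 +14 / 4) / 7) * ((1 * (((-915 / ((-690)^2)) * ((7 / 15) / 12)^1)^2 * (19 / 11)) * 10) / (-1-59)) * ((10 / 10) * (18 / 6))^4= -494893 / 2312703360000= -0.00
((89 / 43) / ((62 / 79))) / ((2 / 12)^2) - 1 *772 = -902518 / 1333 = -677.06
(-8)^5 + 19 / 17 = -557037 / 17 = -32766.88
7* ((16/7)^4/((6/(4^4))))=8388608/1029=8152.19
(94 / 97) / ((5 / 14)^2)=18424 / 2425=7.60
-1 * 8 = -8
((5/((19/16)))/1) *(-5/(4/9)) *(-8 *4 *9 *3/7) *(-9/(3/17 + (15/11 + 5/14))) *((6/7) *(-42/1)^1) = 94226457600/94373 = 998447.20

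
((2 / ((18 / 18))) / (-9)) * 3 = -2 / 3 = -0.67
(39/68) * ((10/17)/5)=39/578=0.07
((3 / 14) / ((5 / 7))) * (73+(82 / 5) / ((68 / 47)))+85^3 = 1044055511 / 1700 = 614150.30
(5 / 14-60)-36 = -1339 / 14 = -95.64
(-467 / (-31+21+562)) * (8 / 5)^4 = -239104 / 43125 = -5.54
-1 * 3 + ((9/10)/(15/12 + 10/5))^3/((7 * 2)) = -5764209/1922375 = -3.00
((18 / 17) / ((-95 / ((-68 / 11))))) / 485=72 / 506825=0.00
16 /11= 1.45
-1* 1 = -1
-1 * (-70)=70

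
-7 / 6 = -1.17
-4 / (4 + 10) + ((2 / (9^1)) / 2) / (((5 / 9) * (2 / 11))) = 57 / 70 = 0.81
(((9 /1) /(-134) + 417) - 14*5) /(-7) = -49.56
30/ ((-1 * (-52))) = 15/ 26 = 0.58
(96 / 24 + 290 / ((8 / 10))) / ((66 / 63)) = 15393 / 44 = 349.84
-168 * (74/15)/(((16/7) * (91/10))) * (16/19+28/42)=-60.12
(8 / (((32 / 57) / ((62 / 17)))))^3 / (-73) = -5517084663 / 2869192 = -1922.87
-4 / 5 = -0.80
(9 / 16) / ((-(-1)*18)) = 1 / 32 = 0.03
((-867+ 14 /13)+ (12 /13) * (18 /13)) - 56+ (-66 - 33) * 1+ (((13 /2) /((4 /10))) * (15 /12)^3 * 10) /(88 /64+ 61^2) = -82097410855 /80522416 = -1019.56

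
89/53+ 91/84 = 1757/636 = 2.76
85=85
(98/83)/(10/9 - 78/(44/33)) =-1764/85739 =-0.02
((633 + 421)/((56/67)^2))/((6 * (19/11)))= 26022733/178752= 145.58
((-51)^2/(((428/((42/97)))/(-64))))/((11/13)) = -22722336/114169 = -199.02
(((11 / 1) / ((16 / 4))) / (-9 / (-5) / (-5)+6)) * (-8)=-550 / 141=-3.90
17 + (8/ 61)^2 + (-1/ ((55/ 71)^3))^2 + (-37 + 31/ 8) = -9459494886005297/ 823997310125000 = -11.48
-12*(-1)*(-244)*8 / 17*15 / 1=-351360 / 17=-20668.24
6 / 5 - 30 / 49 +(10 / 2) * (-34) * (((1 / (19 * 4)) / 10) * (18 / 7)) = 117 / 9310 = 0.01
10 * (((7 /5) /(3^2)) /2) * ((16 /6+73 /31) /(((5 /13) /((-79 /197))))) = -3357263 /824445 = -4.07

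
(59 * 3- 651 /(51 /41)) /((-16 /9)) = 3312 /17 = 194.82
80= 80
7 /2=3.50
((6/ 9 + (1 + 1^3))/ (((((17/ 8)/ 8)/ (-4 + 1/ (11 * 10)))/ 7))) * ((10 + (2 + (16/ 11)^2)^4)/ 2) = -25036177573670144/ 601276661205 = -41638.37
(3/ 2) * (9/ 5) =27/ 10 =2.70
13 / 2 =6.50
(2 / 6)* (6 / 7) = 2 / 7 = 0.29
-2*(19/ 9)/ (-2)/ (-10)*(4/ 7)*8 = -304/ 315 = -0.97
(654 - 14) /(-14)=-320 /7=-45.71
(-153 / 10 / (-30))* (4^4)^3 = 213909504 / 25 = 8556380.16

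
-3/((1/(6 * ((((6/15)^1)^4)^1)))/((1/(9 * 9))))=-32/5625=-0.01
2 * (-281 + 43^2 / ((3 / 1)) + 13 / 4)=4063 / 6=677.17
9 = 9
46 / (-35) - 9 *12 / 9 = -466 / 35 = -13.31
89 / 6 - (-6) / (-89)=7885 / 534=14.77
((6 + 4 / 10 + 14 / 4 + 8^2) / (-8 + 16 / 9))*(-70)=6651 / 8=831.38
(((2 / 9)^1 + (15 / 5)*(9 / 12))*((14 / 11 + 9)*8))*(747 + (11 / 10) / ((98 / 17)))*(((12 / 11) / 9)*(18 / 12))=7364208079 / 266805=27601.46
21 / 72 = 7 / 24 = 0.29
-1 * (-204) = 204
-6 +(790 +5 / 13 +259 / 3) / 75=16642 / 2925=5.69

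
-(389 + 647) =-1036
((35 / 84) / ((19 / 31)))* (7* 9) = 3255 / 76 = 42.83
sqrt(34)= 5.83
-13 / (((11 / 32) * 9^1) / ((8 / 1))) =-3328 / 99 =-33.62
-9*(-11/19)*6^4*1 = 128304/19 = 6752.84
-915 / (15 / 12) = -732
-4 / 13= -0.31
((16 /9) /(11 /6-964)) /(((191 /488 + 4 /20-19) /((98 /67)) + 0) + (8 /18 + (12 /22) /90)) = 252510720 /1658408030057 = 0.00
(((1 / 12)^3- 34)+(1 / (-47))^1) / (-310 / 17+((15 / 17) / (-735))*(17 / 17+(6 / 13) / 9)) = 29920797725 / 16038833472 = 1.87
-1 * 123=-123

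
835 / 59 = 14.15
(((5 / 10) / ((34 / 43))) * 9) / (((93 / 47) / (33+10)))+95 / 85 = 263065 / 2108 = 124.79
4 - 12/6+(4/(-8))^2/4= 33/16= 2.06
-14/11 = -1.27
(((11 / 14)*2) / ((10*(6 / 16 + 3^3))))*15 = 44 / 511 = 0.09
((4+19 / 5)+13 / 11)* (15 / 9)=494 / 33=14.97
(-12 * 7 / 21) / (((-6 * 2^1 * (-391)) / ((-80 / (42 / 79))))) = 3160 / 24633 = 0.13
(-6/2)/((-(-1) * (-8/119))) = 357/8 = 44.62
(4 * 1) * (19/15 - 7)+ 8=-224/15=-14.93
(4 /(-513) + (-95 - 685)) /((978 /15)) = -1000360 /83619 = -11.96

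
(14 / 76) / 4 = 7 / 152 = 0.05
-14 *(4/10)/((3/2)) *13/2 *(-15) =364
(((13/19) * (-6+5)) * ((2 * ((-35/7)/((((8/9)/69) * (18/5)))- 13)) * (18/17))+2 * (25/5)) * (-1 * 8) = -478162/323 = -1480.38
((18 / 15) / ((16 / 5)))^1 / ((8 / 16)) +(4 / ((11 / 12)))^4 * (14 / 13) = 297842295 / 761332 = 391.21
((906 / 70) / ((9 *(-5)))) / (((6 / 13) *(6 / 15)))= -1963 / 1260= -1.56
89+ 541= 630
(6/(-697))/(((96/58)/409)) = -2.13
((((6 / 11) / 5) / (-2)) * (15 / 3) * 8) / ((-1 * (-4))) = -6 / 11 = -0.55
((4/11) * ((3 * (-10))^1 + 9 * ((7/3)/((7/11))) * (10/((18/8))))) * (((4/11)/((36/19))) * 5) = 133000/3267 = 40.71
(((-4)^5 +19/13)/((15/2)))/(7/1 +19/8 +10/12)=-30384/2275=-13.36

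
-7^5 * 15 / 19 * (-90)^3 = 183784545000 / 19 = 9672870789.47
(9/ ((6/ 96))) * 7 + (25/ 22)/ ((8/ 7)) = 177583/ 176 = 1008.99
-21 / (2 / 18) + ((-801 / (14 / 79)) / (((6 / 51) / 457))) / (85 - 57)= -491762727 / 784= -627248.38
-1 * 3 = -3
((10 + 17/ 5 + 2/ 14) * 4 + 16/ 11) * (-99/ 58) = -96372/ 1015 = -94.95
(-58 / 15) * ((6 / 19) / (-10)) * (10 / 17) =116 / 1615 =0.07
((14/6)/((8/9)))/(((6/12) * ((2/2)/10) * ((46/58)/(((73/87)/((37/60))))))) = 76650/851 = 90.07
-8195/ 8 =-1024.38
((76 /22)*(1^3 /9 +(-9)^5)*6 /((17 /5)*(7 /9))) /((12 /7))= -269982.89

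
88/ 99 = 0.89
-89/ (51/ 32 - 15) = 2848/ 429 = 6.64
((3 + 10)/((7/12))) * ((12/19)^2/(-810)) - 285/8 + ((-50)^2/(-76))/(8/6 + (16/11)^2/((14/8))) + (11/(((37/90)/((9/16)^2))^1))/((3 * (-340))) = -593066400833/12207229440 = -48.58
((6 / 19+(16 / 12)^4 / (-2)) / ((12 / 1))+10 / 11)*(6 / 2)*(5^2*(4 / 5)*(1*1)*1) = 816370 / 16929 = 48.22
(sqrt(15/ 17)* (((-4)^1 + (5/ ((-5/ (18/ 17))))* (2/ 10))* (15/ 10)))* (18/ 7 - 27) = 91827* sqrt(255)/ 10115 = 144.97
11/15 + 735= 11036/15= 735.73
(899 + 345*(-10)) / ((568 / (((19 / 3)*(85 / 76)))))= -31.81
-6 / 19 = -0.32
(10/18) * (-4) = -20/9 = -2.22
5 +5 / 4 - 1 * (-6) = 49 / 4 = 12.25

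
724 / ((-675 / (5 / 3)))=-724 / 405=-1.79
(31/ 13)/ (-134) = -31/ 1742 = -0.02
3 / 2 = 1.50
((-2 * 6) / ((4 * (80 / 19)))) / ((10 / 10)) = -57 / 80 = -0.71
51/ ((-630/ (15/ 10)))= -17/ 140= -0.12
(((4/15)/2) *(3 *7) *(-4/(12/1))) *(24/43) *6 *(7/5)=-4.38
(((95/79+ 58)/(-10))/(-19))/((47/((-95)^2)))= 444315/7426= 59.83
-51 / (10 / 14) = -357 / 5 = -71.40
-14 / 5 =-2.80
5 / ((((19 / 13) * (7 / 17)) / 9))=9945 / 133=74.77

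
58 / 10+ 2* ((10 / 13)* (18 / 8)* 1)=602 / 65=9.26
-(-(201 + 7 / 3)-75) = 835 / 3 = 278.33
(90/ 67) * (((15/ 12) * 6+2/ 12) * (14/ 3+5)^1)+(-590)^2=23329370/ 67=348199.55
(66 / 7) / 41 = 66 / 287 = 0.23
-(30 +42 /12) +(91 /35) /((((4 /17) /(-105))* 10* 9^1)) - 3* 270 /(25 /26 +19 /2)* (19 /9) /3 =-100.88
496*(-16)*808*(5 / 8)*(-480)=1923686400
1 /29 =0.03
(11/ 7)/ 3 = 11/ 21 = 0.52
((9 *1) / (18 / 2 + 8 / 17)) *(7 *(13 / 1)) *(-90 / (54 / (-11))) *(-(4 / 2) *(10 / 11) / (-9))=22100 / 69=320.29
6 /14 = 3 /7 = 0.43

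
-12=-12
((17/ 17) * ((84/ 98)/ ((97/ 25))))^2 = 22500/ 461041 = 0.05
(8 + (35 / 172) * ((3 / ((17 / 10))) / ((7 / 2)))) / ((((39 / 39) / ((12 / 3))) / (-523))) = -12390916 / 731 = -16950.64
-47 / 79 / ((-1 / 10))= 470 / 79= 5.95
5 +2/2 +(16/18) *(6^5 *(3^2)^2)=559878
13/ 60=0.22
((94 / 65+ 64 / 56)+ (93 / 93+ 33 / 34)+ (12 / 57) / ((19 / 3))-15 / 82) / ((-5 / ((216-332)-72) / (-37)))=-3511890856256 / 572428675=-6135.07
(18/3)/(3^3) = 2/9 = 0.22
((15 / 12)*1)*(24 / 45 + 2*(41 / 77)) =923 / 462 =2.00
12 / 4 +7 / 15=3.47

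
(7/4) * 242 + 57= 961/2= 480.50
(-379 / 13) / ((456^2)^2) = -379 / 562085941248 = -0.00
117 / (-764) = -117 / 764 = -0.15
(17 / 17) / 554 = 1 / 554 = 0.00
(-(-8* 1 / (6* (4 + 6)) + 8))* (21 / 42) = -59 / 15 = -3.93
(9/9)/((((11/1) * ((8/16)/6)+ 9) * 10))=6/595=0.01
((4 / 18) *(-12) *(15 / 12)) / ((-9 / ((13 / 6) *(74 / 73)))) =4810 / 5913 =0.81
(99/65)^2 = 9801/4225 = 2.32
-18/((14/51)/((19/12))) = -2907/28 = -103.82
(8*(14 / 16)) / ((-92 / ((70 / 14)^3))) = -875 / 92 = -9.51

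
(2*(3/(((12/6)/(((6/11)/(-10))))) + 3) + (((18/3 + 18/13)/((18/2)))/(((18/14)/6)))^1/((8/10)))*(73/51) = 293533/19305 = 15.21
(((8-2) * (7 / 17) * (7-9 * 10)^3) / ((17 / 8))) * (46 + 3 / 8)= -8909585034 / 289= -30829013.96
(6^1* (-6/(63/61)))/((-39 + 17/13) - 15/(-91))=3172/3415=0.93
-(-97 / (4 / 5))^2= -235225 / 16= -14701.56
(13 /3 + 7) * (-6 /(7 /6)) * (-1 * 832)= 339456 /7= 48493.71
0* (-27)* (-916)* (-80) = 0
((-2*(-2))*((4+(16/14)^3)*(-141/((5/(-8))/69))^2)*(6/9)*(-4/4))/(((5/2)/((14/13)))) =-121737955221504/79625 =-1528891117.38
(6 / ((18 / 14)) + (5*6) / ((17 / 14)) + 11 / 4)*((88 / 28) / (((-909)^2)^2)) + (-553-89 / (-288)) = -4310782370609627947 / 7799625083938464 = -552.69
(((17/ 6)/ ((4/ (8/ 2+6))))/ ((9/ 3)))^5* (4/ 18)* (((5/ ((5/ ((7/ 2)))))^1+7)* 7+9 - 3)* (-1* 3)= -235163815625/ 60466176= -3889.18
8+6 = 14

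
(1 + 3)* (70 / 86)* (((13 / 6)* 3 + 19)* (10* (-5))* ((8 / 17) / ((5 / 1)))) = -16800 / 43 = -390.70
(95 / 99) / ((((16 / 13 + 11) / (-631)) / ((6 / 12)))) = -779285 / 31482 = -24.75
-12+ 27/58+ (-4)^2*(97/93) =27799/5394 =5.15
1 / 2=0.50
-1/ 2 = -0.50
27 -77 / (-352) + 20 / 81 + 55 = 213751 / 2592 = 82.47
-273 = -273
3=3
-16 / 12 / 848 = -1 / 636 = -0.00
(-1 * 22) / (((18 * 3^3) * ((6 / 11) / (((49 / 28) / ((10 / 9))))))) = -847 / 6480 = -0.13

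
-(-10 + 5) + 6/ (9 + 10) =101/ 19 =5.32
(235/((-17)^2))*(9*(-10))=-21150/289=-73.18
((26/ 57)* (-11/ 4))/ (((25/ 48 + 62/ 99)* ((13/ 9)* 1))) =-26136/ 34523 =-0.76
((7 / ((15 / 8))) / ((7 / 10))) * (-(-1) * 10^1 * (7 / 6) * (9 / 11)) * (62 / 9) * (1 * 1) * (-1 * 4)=-138880 / 99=-1402.83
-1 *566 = -566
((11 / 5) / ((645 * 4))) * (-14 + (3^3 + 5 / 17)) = 1243 / 109650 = 0.01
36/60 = 0.60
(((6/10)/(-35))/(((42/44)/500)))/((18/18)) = -440/49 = -8.98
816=816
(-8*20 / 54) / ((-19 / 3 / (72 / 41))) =640 / 779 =0.82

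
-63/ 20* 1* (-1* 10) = 63/ 2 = 31.50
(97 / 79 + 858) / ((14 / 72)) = 349092 / 79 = 4418.89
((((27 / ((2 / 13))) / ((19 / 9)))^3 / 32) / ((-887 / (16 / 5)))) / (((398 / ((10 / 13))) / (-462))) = 560166980373 / 9685621336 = 57.83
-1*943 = -943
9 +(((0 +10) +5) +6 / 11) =24.55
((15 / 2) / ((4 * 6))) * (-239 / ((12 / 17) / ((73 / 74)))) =-1482995 / 14208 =-104.38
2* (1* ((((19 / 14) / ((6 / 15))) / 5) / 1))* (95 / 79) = 1805 / 1106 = 1.63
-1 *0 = 0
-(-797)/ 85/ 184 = 797/ 15640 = 0.05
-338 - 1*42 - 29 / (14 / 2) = -2689 / 7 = -384.14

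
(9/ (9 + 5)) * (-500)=-2250/ 7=-321.43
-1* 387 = -387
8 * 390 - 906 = 2214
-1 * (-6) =6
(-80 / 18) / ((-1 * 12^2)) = 5 / 162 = 0.03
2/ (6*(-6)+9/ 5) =-10/ 171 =-0.06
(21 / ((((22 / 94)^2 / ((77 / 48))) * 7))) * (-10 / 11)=-77315 / 968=-79.87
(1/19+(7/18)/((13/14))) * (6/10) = 1048/3705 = 0.28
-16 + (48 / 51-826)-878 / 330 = -2366633 / 2805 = -843.72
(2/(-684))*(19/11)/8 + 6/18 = 527/1584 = 0.33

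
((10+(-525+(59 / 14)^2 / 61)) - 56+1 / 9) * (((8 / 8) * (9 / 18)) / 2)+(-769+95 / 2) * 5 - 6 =-1616706815 / 430416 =-3756.15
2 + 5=7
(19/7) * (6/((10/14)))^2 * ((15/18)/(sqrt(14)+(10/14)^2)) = -195510/32989+1915998 * sqrt(14)/164945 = 37.54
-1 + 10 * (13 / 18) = 56 / 9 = 6.22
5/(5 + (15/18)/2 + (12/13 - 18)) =-780/1819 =-0.43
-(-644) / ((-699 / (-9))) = 1932 / 233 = 8.29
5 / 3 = 1.67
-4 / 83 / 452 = -1 / 9379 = -0.00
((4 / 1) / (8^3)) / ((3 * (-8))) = -1 / 3072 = -0.00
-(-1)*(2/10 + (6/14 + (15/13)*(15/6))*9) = 27317/910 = 30.02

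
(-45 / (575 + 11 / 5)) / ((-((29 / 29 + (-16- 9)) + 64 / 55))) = -4125 / 1208272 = -0.00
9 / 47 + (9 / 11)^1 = 522 / 517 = 1.01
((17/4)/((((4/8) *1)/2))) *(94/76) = 21.03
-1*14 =-14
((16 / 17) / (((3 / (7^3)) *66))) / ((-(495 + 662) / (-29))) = 79576 / 1947231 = 0.04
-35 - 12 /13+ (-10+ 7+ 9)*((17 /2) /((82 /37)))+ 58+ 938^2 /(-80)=-116758563 /10660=-10952.96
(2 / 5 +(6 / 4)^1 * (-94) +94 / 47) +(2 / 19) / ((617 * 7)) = -56868263 / 410305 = -138.60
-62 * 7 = -434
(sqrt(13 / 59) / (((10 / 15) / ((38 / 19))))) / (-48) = -sqrt(767) / 944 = -0.03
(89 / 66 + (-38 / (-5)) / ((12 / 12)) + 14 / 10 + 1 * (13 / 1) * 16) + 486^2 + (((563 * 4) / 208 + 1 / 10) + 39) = 2028863483 / 8580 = 236464.28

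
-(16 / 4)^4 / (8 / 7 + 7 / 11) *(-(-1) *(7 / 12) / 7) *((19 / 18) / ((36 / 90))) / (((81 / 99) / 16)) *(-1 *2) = 41198080 / 33291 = 1237.51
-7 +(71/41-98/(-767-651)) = -151135/29069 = -5.20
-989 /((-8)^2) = -989 /64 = -15.45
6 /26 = 3 /13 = 0.23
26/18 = 13/9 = 1.44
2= 2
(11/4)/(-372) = -11/1488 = -0.01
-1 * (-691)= 691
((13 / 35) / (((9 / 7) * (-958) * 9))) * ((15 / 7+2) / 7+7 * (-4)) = 17459 / 19011510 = 0.00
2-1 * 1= 1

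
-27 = -27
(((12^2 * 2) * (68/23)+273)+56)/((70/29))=787379/1610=489.06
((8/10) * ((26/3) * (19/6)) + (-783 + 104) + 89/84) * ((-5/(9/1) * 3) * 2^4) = 3306164/189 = 17492.93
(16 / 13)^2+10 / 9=3994 / 1521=2.63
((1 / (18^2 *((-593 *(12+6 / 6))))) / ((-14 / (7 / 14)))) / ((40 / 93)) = 31 / 932480640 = 0.00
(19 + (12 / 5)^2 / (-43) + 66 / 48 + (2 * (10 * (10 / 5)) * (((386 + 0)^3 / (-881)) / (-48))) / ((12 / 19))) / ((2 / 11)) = 64623237731987 / 136378800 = 473851.05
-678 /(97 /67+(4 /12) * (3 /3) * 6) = -15142 /77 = -196.65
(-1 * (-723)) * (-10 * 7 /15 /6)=-1687 /3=-562.33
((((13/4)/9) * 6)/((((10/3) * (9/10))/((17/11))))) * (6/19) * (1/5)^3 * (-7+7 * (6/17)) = -91/7125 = -0.01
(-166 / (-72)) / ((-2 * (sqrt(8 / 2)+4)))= -83 / 432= -0.19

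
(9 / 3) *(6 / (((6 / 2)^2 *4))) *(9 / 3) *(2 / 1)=3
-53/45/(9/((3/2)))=-53/270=-0.20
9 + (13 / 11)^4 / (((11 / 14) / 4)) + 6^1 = 4015181 / 161051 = 24.93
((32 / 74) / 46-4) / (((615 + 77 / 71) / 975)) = -117544050 / 18612221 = -6.32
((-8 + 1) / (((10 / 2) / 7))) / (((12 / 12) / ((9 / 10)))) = -441 / 50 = -8.82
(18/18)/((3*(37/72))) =0.65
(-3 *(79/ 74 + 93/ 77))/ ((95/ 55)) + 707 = 6919399/ 9842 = 703.05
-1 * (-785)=785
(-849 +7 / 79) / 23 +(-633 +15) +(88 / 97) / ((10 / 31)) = -574657062 / 881245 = -652.10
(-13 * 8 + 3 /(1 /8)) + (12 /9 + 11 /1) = -203 /3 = -67.67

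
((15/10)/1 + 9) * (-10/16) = -105/16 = -6.56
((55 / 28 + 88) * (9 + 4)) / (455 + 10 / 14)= 2977 / 1160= 2.57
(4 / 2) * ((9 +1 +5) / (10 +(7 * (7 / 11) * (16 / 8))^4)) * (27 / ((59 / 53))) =314269065 / 2725305167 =0.12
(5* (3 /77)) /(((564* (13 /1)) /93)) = 465 /188188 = 0.00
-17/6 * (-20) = 170/3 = 56.67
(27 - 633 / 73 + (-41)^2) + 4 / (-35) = 4341493 / 2555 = 1699.21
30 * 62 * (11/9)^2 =75020/27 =2778.52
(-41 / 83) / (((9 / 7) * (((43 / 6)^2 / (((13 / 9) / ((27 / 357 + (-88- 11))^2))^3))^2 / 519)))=-1932643054935154076358305395660298299 / 2472442872130605571088829698268280514361806806943706003800064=-0.00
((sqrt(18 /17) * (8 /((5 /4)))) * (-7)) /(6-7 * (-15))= -224 * sqrt(34) /3145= -0.42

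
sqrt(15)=3.87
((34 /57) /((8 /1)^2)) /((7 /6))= 0.01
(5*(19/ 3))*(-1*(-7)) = 665/ 3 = 221.67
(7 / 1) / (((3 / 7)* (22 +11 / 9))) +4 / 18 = 1741 / 1881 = 0.93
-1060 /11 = -96.36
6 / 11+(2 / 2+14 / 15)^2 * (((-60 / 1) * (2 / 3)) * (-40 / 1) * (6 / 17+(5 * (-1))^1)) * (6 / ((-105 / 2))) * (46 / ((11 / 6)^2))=3129581926 / 71995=43469.43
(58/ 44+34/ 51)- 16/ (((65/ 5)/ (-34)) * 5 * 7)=95509/ 30030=3.18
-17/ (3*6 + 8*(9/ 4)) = -17/ 36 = -0.47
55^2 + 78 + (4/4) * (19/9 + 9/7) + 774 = 244465/63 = 3880.40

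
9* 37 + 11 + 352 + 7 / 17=11839 / 17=696.41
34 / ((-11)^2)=34 / 121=0.28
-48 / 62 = -24 / 31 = -0.77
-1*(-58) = 58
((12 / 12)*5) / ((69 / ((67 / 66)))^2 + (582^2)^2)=4489 / 103008142820196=0.00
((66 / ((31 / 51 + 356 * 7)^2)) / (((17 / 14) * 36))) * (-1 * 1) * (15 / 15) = -3927 / 16160257129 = -0.00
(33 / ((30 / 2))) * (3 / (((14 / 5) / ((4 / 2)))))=4.71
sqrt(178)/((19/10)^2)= 100 * sqrt(178)/361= 3.70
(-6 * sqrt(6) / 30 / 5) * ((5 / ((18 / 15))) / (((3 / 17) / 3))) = -6.94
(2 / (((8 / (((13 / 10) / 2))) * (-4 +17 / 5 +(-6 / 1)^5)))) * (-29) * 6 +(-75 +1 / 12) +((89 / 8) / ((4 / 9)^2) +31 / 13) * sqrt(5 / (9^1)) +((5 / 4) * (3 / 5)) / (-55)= -98606491 / 1316040 +97685 * sqrt(5) / 4992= -31.17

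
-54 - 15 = -69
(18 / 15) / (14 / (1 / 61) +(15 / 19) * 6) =57 / 40790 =0.00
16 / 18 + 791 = 7127 / 9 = 791.89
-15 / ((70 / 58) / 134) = -11658 / 7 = -1665.43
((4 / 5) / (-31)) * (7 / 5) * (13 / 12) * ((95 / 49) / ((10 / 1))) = -247 / 32550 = -0.01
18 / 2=9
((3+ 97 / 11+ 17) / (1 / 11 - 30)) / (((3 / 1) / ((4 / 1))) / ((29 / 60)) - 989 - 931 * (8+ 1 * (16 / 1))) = 9193 / 222605348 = 0.00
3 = 3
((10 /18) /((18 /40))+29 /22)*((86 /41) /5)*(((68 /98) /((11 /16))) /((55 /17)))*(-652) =-1179450745472 /5414807475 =-217.82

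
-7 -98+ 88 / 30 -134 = -3541 / 15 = -236.07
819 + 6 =825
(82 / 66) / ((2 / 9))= 123 / 22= 5.59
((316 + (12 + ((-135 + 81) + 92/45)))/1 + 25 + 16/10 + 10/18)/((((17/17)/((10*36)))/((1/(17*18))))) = 6064/17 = 356.71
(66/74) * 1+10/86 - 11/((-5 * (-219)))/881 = 1547353279/1534829745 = 1.01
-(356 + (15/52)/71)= -1314367/3692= -356.00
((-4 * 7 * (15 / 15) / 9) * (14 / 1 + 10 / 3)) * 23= -33488 / 27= -1240.30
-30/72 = -5/12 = -0.42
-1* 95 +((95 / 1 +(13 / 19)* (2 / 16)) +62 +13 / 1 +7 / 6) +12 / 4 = 36139 / 456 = 79.25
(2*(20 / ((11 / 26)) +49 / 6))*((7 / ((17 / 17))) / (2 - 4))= -25613 / 66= -388.08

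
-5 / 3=-1.67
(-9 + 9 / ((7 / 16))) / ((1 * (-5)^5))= -81 / 21875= -0.00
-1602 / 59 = -27.15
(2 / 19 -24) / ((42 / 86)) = -19522 / 399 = -48.93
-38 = -38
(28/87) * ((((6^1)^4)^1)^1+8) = 36512/87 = 419.68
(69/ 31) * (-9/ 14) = -621/ 434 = -1.43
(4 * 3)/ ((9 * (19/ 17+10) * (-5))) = -68/ 2835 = -0.02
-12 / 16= -3 / 4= -0.75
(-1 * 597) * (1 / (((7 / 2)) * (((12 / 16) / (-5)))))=7960 / 7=1137.14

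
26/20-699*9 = -62897/10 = -6289.70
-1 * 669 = -669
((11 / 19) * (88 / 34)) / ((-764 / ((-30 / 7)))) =3630 / 431851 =0.01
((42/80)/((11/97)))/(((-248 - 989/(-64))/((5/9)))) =-5432/491139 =-0.01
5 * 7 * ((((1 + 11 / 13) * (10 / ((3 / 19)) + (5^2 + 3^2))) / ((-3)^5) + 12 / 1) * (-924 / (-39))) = 383466160 / 41067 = 9337.57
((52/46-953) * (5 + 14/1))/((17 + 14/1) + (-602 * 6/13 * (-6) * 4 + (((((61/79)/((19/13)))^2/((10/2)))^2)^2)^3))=-2.70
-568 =-568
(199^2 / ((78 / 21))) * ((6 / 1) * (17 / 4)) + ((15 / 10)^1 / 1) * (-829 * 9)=13555599 / 52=260684.60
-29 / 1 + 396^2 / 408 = 6041 / 17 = 355.35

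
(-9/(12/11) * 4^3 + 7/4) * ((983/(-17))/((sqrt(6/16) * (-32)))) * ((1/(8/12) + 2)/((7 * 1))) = -2069215 * sqrt(6)/6528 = -776.43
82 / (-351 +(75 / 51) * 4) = -1394 / 5867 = -0.24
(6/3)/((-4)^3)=-1/32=-0.03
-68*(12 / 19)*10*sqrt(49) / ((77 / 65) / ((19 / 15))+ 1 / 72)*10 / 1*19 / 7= -1451174400 / 16879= -85975.14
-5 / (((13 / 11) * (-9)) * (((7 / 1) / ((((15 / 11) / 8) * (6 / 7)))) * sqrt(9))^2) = 125 / 5493488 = 0.00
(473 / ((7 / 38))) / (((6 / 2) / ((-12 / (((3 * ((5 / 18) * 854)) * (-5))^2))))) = -647064 / 797689375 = -0.00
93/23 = 4.04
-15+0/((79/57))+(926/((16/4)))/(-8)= -703/16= -43.94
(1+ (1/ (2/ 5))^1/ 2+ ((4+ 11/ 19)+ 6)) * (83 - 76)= 6825/ 76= 89.80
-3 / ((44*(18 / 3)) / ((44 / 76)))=-1 / 152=-0.01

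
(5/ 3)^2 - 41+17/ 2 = -535/ 18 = -29.72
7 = 7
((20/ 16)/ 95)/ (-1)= -1/ 76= -0.01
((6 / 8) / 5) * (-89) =-267 / 20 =-13.35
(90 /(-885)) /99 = -2 /1947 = -0.00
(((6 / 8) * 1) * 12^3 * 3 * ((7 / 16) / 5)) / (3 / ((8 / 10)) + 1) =6804 / 95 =71.62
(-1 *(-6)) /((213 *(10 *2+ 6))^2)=1 /5111574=0.00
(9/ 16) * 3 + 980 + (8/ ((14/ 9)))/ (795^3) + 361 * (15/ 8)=10370715991189/ 6252834000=1658.56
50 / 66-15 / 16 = -95 / 528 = -0.18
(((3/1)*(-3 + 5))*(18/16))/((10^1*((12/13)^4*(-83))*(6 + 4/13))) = -371293/209080320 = -0.00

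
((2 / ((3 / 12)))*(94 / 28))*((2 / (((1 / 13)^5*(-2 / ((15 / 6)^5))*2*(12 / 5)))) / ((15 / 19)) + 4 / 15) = -5180697496241 / 20160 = -256979042.47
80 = 80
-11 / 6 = -1.83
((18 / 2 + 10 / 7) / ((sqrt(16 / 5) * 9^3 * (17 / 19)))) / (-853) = -1387 * sqrt(5) / 295994412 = -0.00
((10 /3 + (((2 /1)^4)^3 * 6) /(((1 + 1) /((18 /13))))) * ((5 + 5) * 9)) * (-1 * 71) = -1413642660 /13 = -108741743.08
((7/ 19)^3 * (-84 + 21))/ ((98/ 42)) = -9261/ 6859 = -1.35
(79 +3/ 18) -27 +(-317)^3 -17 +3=-191129849/ 6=-31854974.83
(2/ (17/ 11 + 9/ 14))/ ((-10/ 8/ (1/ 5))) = -1232/ 8425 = -0.15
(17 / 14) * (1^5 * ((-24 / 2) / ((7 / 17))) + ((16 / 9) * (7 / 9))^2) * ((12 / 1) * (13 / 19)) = -552781112 / 2036097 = -271.49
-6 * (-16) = 96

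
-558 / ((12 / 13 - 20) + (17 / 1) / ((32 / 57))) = -232128 / 4661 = -49.80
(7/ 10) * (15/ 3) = 7/ 2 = 3.50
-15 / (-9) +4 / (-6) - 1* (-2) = 3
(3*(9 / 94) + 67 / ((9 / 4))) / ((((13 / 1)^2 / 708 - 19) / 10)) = -30013300 / 1872903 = -16.03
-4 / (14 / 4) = -8 / 7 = -1.14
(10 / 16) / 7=5 / 56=0.09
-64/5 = -12.80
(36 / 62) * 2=36 / 31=1.16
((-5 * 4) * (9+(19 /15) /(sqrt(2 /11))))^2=4560 * sqrt(22)+323368 /9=57318.07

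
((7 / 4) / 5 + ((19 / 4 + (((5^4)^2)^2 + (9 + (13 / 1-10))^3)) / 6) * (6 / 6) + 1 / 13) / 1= 39672852013681 / 1560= 25431315393.39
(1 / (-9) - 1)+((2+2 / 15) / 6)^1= -0.76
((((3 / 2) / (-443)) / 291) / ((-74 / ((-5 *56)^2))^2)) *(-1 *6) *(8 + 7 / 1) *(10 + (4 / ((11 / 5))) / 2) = 8297856000000 / 647100289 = 12823.14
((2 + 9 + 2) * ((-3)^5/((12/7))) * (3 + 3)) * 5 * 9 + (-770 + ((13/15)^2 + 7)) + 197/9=-24914143/50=-498282.86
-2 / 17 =-0.12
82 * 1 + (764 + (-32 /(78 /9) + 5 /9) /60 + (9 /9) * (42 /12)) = 5963123 /7020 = 849.45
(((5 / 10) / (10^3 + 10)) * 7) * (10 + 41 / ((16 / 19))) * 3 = 19719 / 32320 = 0.61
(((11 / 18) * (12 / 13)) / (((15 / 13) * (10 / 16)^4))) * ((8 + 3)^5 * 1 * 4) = 58050510848 / 28125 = 2064018.16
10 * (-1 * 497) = -4970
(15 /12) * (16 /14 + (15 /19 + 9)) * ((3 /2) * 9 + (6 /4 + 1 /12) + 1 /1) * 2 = 701555 /1596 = 439.57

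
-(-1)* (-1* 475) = -475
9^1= 9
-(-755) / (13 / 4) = 3020 / 13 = 232.31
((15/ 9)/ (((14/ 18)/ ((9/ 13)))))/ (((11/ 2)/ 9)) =2430/ 1001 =2.43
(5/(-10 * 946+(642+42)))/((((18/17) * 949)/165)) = -4675/49970544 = -0.00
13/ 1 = 13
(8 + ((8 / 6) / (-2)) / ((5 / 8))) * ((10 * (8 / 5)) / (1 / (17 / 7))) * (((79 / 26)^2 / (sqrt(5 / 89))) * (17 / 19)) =9389.14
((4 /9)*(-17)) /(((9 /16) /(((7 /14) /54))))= -0.12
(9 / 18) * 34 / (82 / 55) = 935 / 82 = 11.40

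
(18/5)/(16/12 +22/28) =756/445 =1.70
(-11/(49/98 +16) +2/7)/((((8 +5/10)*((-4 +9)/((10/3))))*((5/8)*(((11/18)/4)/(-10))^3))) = 13406.02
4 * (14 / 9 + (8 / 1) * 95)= 27416 / 9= 3046.22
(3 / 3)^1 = 1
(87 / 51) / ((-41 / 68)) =-116 / 41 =-2.83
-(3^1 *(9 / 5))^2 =-729 / 25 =-29.16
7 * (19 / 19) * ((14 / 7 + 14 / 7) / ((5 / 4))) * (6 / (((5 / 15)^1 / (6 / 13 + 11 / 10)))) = 204624 / 325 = 629.61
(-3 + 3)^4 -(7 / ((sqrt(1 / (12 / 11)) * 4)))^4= -21609 / 1936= -11.16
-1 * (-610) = 610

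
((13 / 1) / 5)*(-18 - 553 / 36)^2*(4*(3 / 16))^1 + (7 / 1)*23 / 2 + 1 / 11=213922703 / 95040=2250.87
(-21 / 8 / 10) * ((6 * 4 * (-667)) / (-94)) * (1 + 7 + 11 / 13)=-966483 / 2444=-395.45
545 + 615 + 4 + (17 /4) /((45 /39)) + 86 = 75221 /60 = 1253.68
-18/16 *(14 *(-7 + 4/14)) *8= 846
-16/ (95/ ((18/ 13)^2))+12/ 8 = 37797/ 32110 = 1.18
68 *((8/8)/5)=68/5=13.60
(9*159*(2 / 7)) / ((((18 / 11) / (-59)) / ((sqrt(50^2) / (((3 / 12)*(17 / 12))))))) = -247658400 / 119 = -2081163.03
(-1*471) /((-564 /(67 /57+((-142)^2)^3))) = 73367644211788375 /10716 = 6846551344885.07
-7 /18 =-0.39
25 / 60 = 5 / 12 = 0.42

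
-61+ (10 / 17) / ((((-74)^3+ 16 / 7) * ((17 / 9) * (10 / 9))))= -61.00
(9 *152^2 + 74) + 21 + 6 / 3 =208033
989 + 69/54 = 17825/18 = 990.28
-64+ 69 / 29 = -1787 / 29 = -61.62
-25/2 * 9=-225/2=-112.50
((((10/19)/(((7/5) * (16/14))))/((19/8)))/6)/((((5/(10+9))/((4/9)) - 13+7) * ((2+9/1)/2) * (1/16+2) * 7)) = -0.00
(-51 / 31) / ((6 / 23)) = -6.31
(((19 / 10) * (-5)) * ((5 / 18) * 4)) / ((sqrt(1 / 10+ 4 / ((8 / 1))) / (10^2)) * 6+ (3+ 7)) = -11875000 / 11249757+ 4750 * sqrt(15) / 3749919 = -1.05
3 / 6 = 1 / 2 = 0.50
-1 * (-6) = 6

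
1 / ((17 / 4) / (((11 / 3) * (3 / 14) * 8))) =176 / 119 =1.48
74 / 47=1.57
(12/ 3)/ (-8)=-1/ 2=-0.50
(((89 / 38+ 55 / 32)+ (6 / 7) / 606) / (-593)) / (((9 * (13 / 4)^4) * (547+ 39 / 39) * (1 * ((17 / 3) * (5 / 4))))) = -13969528 / 7948073322968415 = -0.00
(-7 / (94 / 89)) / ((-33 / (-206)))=-64169 / 1551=-41.37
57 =57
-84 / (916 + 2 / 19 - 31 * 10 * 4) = 798 / 3077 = 0.26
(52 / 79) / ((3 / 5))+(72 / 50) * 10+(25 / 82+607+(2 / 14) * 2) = 623.09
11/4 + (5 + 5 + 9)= 87/4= 21.75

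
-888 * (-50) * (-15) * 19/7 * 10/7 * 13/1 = -1645020000/49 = -33571836.73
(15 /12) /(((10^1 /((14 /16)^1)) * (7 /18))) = 9 /32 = 0.28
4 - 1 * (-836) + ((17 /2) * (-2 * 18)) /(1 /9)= -1914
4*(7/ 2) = 14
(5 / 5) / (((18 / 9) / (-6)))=-3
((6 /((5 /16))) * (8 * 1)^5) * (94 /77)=295698432 /385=768047.88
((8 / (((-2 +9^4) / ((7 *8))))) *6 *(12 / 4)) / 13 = 1152 / 12181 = 0.09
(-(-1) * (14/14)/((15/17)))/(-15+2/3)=-0.08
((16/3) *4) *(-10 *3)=-640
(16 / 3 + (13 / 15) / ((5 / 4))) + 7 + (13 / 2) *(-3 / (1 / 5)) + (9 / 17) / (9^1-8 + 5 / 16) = -1500649 / 17850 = -84.07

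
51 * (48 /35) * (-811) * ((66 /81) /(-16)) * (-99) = -10009362 /35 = -285981.77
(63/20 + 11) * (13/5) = 3679/100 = 36.79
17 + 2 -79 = -60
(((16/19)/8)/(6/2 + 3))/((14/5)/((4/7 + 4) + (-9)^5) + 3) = 2066555/353375319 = 0.01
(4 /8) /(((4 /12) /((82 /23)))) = 5.35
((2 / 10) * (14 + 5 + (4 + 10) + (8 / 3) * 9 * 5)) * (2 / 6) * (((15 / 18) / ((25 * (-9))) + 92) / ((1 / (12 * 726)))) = 8175011.68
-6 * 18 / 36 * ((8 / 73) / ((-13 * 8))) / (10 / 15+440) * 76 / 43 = 342 / 26973427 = 0.00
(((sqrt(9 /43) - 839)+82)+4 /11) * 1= -8323 /11+3 * sqrt(43) /43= -756.18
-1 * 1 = -1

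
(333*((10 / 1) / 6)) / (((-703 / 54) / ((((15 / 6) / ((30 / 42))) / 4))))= -2835 / 76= -37.30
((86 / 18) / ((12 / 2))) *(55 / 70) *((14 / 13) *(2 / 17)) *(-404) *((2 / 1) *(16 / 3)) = -6114944 / 17901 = -341.60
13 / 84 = 0.15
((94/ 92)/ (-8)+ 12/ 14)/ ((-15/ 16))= -1879/ 2415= -0.78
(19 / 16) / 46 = 19 / 736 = 0.03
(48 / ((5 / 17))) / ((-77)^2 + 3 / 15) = 136 / 4941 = 0.03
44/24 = 11/6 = 1.83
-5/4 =-1.25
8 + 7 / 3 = 31 / 3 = 10.33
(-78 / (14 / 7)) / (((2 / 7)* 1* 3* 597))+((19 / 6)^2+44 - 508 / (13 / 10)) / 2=-31375601 / 186264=-168.45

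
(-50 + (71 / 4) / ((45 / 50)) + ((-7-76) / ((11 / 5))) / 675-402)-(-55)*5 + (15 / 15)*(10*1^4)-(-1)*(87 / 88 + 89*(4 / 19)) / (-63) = -233287807 / 1580040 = -147.65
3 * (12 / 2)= 18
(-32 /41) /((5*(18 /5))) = -16 /369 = -0.04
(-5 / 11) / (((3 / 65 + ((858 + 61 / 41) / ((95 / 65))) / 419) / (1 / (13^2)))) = -8160025 / 4398130594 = -0.00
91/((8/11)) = 1001/8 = 125.12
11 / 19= 0.58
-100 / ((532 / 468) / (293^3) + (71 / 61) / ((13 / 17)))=-4488059092725 / 68311317601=-65.70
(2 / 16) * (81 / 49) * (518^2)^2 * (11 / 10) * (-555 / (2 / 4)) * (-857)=15567342363565146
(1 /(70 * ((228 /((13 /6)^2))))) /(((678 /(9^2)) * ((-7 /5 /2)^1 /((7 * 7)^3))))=-405769 /68704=-5.91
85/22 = 3.86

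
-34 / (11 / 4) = -136 / 11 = -12.36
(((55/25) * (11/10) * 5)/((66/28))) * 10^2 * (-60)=-30800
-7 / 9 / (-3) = 7 / 27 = 0.26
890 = 890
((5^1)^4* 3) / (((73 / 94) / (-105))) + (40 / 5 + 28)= -18503622 / 73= -253474.27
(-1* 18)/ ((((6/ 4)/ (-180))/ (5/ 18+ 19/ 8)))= 5730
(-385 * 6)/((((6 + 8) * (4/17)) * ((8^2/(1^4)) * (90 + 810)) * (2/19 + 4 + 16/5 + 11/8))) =-0.00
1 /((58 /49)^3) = 117649 /195112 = 0.60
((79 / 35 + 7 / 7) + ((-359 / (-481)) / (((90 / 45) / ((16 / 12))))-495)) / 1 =-24810343 / 50505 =-491.25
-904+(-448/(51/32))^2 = 203169592/2601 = 78112.11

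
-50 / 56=-25 / 28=-0.89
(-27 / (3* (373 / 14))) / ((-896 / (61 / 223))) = 549 / 5323456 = 0.00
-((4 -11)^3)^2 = -117649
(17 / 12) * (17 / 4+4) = 187 / 16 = 11.69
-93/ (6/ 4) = -62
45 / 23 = 1.96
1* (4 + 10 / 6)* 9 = 51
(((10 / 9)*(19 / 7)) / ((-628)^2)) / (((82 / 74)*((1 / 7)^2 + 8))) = 24605 / 28596192264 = 0.00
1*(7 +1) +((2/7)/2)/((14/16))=400/49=8.16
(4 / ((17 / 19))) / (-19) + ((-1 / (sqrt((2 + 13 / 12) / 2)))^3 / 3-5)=-89 / 17-16* sqrt(222) / 1369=-5.41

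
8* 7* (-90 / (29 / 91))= -458640 / 29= -15815.17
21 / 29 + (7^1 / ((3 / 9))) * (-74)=-1553.28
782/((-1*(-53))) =782/53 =14.75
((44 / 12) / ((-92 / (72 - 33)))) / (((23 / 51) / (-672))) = 1225224 / 529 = 2316.11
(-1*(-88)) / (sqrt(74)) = 44*sqrt(74) / 37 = 10.23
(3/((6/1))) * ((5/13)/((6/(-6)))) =-5/26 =-0.19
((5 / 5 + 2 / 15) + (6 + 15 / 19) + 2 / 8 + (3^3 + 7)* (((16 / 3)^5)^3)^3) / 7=2519553787726957183494889000000000.00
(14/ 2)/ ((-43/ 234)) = -1638/ 43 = -38.09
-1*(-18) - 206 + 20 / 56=-2627 / 14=-187.64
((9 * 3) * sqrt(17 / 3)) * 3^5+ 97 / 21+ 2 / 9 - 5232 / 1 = -329311 / 63+ 2187 * sqrt(51) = 10391.15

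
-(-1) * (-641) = -641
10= 10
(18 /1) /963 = 2 /107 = 0.02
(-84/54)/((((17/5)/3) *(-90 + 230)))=-1/102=-0.01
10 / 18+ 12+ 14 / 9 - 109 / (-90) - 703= -61891 / 90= -687.68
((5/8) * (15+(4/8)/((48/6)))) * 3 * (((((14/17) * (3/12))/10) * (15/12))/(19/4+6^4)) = 25305/45286912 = 0.00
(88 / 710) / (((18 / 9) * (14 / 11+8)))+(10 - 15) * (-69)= 6246346 / 18105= 345.01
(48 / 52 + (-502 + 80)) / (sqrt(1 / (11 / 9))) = -5474 * sqrt(11) / 39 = -465.52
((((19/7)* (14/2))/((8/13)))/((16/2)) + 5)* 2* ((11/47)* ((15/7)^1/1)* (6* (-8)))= -40095/94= -426.54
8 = 8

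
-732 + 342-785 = -1175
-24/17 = -1.41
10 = 10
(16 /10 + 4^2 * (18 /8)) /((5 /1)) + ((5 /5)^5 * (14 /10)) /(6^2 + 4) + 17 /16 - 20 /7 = 16129 /2800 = 5.76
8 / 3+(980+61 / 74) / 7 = 221887 / 1554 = 142.78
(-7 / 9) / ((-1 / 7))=49 / 9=5.44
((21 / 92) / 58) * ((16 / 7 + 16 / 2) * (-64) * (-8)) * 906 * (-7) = -87671808 / 667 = -131441.99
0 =0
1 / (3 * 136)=1 / 408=0.00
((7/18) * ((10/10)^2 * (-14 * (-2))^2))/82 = 3.72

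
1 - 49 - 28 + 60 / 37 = -2752 / 37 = -74.38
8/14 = 4/7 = 0.57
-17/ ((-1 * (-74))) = -17/ 74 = -0.23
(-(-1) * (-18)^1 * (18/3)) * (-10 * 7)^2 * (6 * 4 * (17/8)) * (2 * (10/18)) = -29988000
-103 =-103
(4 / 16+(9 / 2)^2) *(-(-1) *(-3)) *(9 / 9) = -123 / 2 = -61.50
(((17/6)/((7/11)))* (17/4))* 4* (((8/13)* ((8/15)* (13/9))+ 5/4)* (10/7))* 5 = 302005/324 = 932.11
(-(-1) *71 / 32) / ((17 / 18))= 639 / 272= 2.35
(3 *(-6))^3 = -5832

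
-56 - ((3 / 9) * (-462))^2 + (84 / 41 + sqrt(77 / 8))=-974568 / 41 + sqrt(154) / 4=-23766.85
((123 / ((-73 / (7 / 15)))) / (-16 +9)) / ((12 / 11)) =451 / 4380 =0.10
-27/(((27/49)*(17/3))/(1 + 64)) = -9555/17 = -562.06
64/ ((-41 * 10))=-32/ 205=-0.16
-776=-776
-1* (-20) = 20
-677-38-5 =-720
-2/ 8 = -1/ 4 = -0.25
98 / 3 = 32.67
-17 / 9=-1.89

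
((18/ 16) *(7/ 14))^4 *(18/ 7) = 59049/ 229376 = 0.26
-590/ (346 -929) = 590/ 583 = 1.01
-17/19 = -0.89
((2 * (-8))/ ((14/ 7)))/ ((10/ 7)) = -28/ 5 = -5.60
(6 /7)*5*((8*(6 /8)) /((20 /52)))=468 /7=66.86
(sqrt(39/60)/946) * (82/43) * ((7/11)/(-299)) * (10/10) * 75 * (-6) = 12915 * sqrt(65)/66894971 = 0.00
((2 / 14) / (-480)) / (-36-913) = 1 / 3188640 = 0.00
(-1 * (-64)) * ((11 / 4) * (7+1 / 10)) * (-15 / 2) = -9372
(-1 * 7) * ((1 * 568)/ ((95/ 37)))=-147112/ 95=-1548.55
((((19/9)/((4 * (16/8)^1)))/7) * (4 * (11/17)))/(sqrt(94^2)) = 0.00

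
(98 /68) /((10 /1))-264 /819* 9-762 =-764.76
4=4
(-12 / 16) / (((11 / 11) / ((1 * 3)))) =-2.25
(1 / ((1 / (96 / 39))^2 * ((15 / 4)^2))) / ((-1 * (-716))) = 0.00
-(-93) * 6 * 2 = 1116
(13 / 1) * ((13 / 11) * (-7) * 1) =-1183 / 11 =-107.55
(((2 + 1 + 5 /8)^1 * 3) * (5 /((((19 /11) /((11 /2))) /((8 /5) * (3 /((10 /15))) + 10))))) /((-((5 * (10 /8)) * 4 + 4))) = -15609 /152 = -102.69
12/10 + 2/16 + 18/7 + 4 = 2211/280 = 7.90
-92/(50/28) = -51.52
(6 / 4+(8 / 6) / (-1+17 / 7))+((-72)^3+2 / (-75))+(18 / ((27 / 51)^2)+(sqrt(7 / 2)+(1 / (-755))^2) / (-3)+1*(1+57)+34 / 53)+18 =-202895788410919 / 543803850 - sqrt(14) / 6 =-373105.35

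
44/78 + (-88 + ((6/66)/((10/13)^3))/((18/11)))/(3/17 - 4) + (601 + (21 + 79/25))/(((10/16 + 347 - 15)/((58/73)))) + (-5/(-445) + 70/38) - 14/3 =2847521169563191/128107910970000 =22.23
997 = 997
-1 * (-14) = 14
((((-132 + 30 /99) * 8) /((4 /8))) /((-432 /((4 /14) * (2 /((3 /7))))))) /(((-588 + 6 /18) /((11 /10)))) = -212 /17415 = -0.01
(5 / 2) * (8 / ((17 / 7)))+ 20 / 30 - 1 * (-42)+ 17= 3463 / 51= 67.90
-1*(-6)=6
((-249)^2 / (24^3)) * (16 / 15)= 6889 / 1440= 4.78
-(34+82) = -116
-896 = -896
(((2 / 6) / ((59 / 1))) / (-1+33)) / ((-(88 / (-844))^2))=-0.02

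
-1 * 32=-32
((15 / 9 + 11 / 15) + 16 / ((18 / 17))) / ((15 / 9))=788 / 75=10.51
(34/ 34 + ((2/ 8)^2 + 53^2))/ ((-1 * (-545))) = 44961/ 8720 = 5.16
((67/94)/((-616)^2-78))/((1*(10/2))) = 67/178307660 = 0.00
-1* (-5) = 5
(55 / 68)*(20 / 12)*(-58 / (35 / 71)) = -113245 / 714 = -158.61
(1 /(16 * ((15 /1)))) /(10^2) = 1 /24000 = 0.00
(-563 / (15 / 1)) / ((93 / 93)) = -563 / 15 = -37.53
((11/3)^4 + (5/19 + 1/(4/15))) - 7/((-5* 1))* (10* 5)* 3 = 2430181/6156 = 394.77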